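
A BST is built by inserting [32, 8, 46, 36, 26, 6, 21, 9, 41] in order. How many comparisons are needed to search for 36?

Search path for 36: 32 -> 46 -> 36
Found: True
Comparisons: 3


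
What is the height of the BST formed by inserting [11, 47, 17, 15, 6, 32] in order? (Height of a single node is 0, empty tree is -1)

Insertion order: [11, 47, 17, 15, 6, 32]
Tree (level-order array): [11, 6, 47, None, None, 17, None, 15, 32]
Compute height bottom-up (empty subtree = -1):
  height(6) = 1 + max(-1, -1) = 0
  height(15) = 1 + max(-1, -1) = 0
  height(32) = 1 + max(-1, -1) = 0
  height(17) = 1 + max(0, 0) = 1
  height(47) = 1 + max(1, -1) = 2
  height(11) = 1 + max(0, 2) = 3
Height = 3


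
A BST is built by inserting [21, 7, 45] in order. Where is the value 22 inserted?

Starting tree (level order): [21, 7, 45]
Insertion path: 21 -> 45
Result: insert 22 as left child of 45
Final tree (level order): [21, 7, 45, None, None, 22]


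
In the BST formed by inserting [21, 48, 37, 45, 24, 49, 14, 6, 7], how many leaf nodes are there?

Tree built from: [21, 48, 37, 45, 24, 49, 14, 6, 7]
Tree (level-order array): [21, 14, 48, 6, None, 37, 49, None, 7, 24, 45]
Rule: A leaf has 0 children.
Per-node child counts:
  node 21: 2 child(ren)
  node 14: 1 child(ren)
  node 6: 1 child(ren)
  node 7: 0 child(ren)
  node 48: 2 child(ren)
  node 37: 2 child(ren)
  node 24: 0 child(ren)
  node 45: 0 child(ren)
  node 49: 0 child(ren)
Matching nodes: [7, 24, 45, 49]
Count of leaf nodes: 4


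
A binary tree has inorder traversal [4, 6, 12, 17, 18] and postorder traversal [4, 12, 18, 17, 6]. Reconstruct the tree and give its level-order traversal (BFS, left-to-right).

Inorder:   [4, 6, 12, 17, 18]
Postorder: [4, 12, 18, 17, 6]
Algorithm: postorder visits root last, so walk postorder right-to-left;
each value is the root of the current inorder slice — split it at that
value, recurse on the right subtree first, then the left.
Recursive splits:
  root=6; inorder splits into left=[4], right=[12, 17, 18]
  root=17; inorder splits into left=[12], right=[18]
  root=18; inorder splits into left=[], right=[]
  root=12; inorder splits into left=[], right=[]
  root=4; inorder splits into left=[], right=[]
Reconstructed level-order: [6, 4, 17, 12, 18]


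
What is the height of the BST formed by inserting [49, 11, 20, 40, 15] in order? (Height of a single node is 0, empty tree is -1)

Insertion order: [49, 11, 20, 40, 15]
Tree (level-order array): [49, 11, None, None, 20, 15, 40]
Compute height bottom-up (empty subtree = -1):
  height(15) = 1 + max(-1, -1) = 0
  height(40) = 1 + max(-1, -1) = 0
  height(20) = 1 + max(0, 0) = 1
  height(11) = 1 + max(-1, 1) = 2
  height(49) = 1 + max(2, -1) = 3
Height = 3


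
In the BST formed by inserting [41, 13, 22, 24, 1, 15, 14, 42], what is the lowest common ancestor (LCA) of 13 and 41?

Tree insertion order: [41, 13, 22, 24, 1, 15, 14, 42]
Tree (level-order array): [41, 13, 42, 1, 22, None, None, None, None, 15, 24, 14]
In a BST, the LCA of p=13, q=41 is the first node v on the
root-to-leaf path with p <= v <= q (go left if both < v, right if both > v).
Walk from root:
  at 41: 13 <= 41 <= 41, this is the LCA
LCA = 41


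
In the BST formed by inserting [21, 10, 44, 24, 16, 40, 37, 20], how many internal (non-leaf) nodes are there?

Tree built from: [21, 10, 44, 24, 16, 40, 37, 20]
Tree (level-order array): [21, 10, 44, None, 16, 24, None, None, 20, None, 40, None, None, 37]
Rule: An internal node has at least one child.
Per-node child counts:
  node 21: 2 child(ren)
  node 10: 1 child(ren)
  node 16: 1 child(ren)
  node 20: 0 child(ren)
  node 44: 1 child(ren)
  node 24: 1 child(ren)
  node 40: 1 child(ren)
  node 37: 0 child(ren)
Matching nodes: [21, 10, 16, 44, 24, 40]
Count of internal (non-leaf) nodes: 6


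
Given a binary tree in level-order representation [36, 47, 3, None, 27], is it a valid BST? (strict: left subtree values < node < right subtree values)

Level-order array: [36, 47, 3, None, 27]
Validate using subtree bounds (lo, hi): at each node, require lo < value < hi,
then recurse left with hi=value and right with lo=value.
Preorder trace (stopping at first violation):
  at node 36 with bounds (-inf, +inf): OK
  at node 47 with bounds (-inf, 36): VIOLATION
Node 47 violates its bound: not (-inf < 47 < 36).
Result: Not a valid BST


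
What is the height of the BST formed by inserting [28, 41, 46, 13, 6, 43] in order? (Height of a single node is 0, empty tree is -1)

Insertion order: [28, 41, 46, 13, 6, 43]
Tree (level-order array): [28, 13, 41, 6, None, None, 46, None, None, 43]
Compute height bottom-up (empty subtree = -1):
  height(6) = 1 + max(-1, -1) = 0
  height(13) = 1 + max(0, -1) = 1
  height(43) = 1 + max(-1, -1) = 0
  height(46) = 1 + max(0, -1) = 1
  height(41) = 1 + max(-1, 1) = 2
  height(28) = 1 + max(1, 2) = 3
Height = 3


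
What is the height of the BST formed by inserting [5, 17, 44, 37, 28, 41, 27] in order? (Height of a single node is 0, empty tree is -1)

Insertion order: [5, 17, 44, 37, 28, 41, 27]
Tree (level-order array): [5, None, 17, None, 44, 37, None, 28, 41, 27]
Compute height bottom-up (empty subtree = -1):
  height(27) = 1 + max(-1, -1) = 0
  height(28) = 1 + max(0, -1) = 1
  height(41) = 1 + max(-1, -1) = 0
  height(37) = 1 + max(1, 0) = 2
  height(44) = 1 + max(2, -1) = 3
  height(17) = 1 + max(-1, 3) = 4
  height(5) = 1 + max(-1, 4) = 5
Height = 5


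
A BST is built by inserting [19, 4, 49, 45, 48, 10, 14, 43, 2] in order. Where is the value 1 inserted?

Starting tree (level order): [19, 4, 49, 2, 10, 45, None, None, None, None, 14, 43, 48]
Insertion path: 19 -> 4 -> 2
Result: insert 1 as left child of 2
Final tree (level order): [19, 4, 49, 2, 10, 45, None, 1, None, None, 14, 43, 48]


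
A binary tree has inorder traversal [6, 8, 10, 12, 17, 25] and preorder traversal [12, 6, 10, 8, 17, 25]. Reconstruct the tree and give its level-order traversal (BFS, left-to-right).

Inorder:  [6, 8, 10, 12, 17, 25]
Preorder: [12, 6, 10, 8, 17, 25]
Algorithm: preorder visits root first, so consume preorder in order;
for each root, split the current inorder slice at that value into
left-subtree inorder and right-subtree inorder, then recurse.
Recursive splits:
  root=12; inorder splits into left=[6, 8, 10], right=[17, 25]
  root=6; inorder splits into left=[], right=[8, 10]
  root=10; inorder splits into left=[8], right=[]
  root=8; inorder splits into left=[], right=[]
  root=17; inorder splits into left=[], right=[25]
  root=25; inorder splits into left=[], right=[]
Reconstructed level-order: [12, 6, 17, 10, 25, 8]


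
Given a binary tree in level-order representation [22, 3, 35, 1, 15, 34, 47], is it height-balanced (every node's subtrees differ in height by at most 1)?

Tree (level-order array): [22, 3, 35, 1, 15, 34, 47]
Definition: a tree is height-balanced if, at every node, |h(left) - h(right)| <= 1 (empty subtree has height -1).
Bottom-up per-node check:
  node 1: h_left=-1, h_right=-1, diff=0 [OK], height=0
  node 15: h_left=-1, h_right=-1, diff=0 [OK], height=0
  node 3: h_left=0, h_right=0, diff=0 [OK], height=1
  node 34: h_left=-1, h_right=-1, diff=0 [OK], height=0
  node 47: h_left=-1, h_right=-1, diff=0 [OK], height=0
  node 35: h_left=0, h_right=0, diff=0 [OK], height=1
  node 22: h_left=1, h_right=1, diff=0 [OK], height=2
All nodes satisfy the balance condition.
Result: Balanced


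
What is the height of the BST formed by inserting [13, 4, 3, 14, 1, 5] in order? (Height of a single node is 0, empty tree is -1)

Insertion order: [13, 4, 3, 14, 1, 5]
Tree (level-order array): [13, 4, 14, 3, 5, None, None, 1]
Compute height bottom-up (empty subtree = -1):
  height(1) = 1 + max(-1, -1) = 0
  height(3) = 1 + max(0, -1) = 1
  height(5) = 1 + max(-1, -1) = 0
  height(4) = 1 + max(1, 0) = 2
  height(14) = 1 + max(-1, -1) = 0
  height(13) = 1 + max(2, 0) = 3
Height = 3


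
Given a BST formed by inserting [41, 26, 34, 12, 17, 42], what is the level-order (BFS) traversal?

Tree insertion order: [41, 26, 34, 12, 17, 42]
Tree (level-order array): [41, 26, 42, 12, 34, None, None, None, 17]
BFS from the root, enqueuing left then right child of each popped node:
  queue [41] -> pop 41, enqueue [26, 42], visited so far: [41]
  queue [26, 42] -> pop 26, enqueue [12, 34], visited so far: [41, 26]
  queue [42, 12, 34] -> pop 42, enqueue [none], visited so far: [41, 26, 42]
  queue [12, 34] -> pop 12, enqueue [17], visited so far: [41, 26, 42, 12]
  queue [34, 17] -> pop 34, enqueue [none], visited so far: [41, 26, 42, 12, 34]
  queue [17] -> pop 17, enqueue [none], visited so far: [41, 26, 42, 12, 34, 17]
Result: [41, 26, 42, 12, 34, 17]


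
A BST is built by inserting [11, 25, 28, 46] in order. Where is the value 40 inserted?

Starting tree (level order): [11, None, 25, None, 28, None, 46]
Insertion path: 11 -> 25 -> 28 -> 46
Result: insert 40 as left child of 46
Final tree (level order): [11, None, 25, None, 28, None, 46, 40]


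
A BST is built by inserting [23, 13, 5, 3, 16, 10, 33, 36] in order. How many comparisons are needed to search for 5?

Search path for 5: 23 -> 13 -> 5
Found: True
Comparisons: 3


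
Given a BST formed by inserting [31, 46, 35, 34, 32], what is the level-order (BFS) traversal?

Tree insertion order: [31, 46, 35, 34, 32]
Tree (level-order array): [31, None, 46, 35, None, 34, None, 32]
BFS from the root, enqueuing left then right child of each popped node:
  queue [31] -> pop 31, enqueue [46], visited so far: [31]
  queue [46] -> pop 46, enqueue [35], visited so far: [31, 46]
  queue [35] -> pop 35, enqueue [34], visited so far: [31, 46, 35]
  queue [34] -> pop 34, enqueue [32], visited so far: [31, 46, 35, 34]
  queue [32] -> pop 32, enqueue [none], visited so far: [31, 46, 35, 34, 32]
Result: [31, 46, 35, 34, 32]


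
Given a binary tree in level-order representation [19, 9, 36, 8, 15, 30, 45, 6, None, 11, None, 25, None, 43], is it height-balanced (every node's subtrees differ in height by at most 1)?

Tree (level-order array): [19, 9, 36, 8, 15, 30, 45, 6, None, 11, None, 25, None, 43]
Definition: a tree is height-balanced if, at every node, |h(left) - h(right)| <= 1 (empty subtree has height -1).
Bottom-up per-node check:
  node 6: h_left=-1, h_right=-1, diff=0 [OK], height=0
  node 8: h_left=0, h_right=-1, diff=1 [OK], height=1
  node 11: h_left=-1, h_right=-1, diff=0 [OK], height=0
  node 15: h_left=0, h_right=-1, diff=1 [OK], height=1
  node 9: h_left=1, h_right=1, diff=0 [OK], height=2
  node 25: h_left=-1, h_right=-1, diff=0 [OK], height=0
  node 30: h_left=0, h_right=-1, diff=1 [OK], height=1
  node 43: h_left=-1, h_right=-1, diff=0 [OK], height=0
  node 45: h_left=0, h_right=-1, diff=1 [OK], height=1
  node 36: h_left=1, h_right=1, diff=0 [OK], height=2
  node 19: h_left=2, h_right=2, diff=0 [OK], height=3
All nodes satisfy the balance condition.
Result: Balanced


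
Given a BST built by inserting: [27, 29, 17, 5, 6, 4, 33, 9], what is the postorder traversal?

Tree insertion order: [27, 29, 17, 5, 6, 4, 33, 9]
Tree (level-order array): [27, 17, 29, 5, None, None, 33, 4, 6, None, None, None, None, None, 9]
Postorder traversal: [4, 9, 6, 5, 17, 33, 29, 27]


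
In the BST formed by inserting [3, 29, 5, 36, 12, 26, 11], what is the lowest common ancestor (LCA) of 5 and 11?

Tree insertion order: [3, 29, 5, 36, 12, 26, 11]
Tree (level-order array): [3, None, 29, 5, 36, None, 12, None, None, 11, 26]
In a BST, the LCA of p=5, q=11 is the first node v on the
root-to-leaf path with p <= v <= q (go left if both < v, right if both > v).
Walk from root:
  at 3: both 5 and 11 > 3, go right
  at 29: both 5 and 11 < 29, go left
  at 5: 5 <= 5 <= 11, this is the LCA
LCA = 5


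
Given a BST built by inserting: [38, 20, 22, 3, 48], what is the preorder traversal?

Tree insertion order: [38, 20, 22, 3, 48]
Tree (level-order array): [38, 20, 48, 3, 22]
Preorder traversal: [38, 20, 3, 22, 48]


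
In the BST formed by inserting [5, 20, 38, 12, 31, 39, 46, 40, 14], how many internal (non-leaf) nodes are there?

Tree built from: [5, 20, 38, 12, 31, 39, 46, 40, 14]
Tree (level-order array): [5, None, 20, 12, 38, None, 14, 31, 39, None, None, None, None, None, 46, 40]
Rule: An internal node has at least one child.
Per-node child counts:
  node 5: 1 child(ren)
  node 20: 2 child(ren)
  node 12: 1 child(ren)
  node 14: 0 child(ren)
  node 38: 2 child(ren)
  node 31: 0 child(ren)
  node 39: 1 child(ren)
  node 46: 1 child(ren)
  node 40: 0 child(ren)
Matching nodes: [5, 20, 12, 38, 39, 46]
Count of internal (non-leaf) nodes: 6


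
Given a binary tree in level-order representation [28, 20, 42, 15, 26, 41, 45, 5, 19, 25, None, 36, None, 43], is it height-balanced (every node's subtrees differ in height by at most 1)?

Tree (level-order array): [28, 20, 42, 15, 26, 41, 45, 5, 19, 25, None, 36, None, 43]
Definition: a tree is height-balanced if, at every node, |h(left) - h(right)| <= 1 (empty subtree has height -1).
Bottom-up per-node check:
  node 5: h_left=-1, h_right=-1, diff=0 [OK], height=0
  node 19: h_left=-1, h_right=-1, diff=0 [OK], height=0
  node 15: h_left=0, h_right=0, diff=0 [OK], height=1
  node 25: h_left=-1, h_right=-1, diff=0 [OK], height=0
  node 26: h_left=0, h_right=-1, diff=1 [OK], height=1
  node 20: h_left=1, h_right=1, diff=0 [OK], height=2
  node 36: h_left=-1, h_right=-1, diff=0 [OK], height=0
  node 41: h_left=0, h_right=-1, diff=1 [OK], height=1
  node 43: h_left=-1, h_right=-1, diff=0 [OK], height=0
  node 45: h_left=0, h_right=-1, diff=1 [OK], height=1
  node 42: h_left=1, h_right=1, diff=0 [OK], height=2
  node 28: h_left=2, h_right=2, diff=0 [OK], height=3
All nodes satisfy the balance condition.
Result: Balanced


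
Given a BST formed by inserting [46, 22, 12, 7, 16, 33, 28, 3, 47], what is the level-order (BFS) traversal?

Tree insertion order: [46, 22, 12, 7, 16, 33, 28, 3, 47]
Tree (level-order array): [46, 22, 47, 12, 33, None, None, 7, 16, 28, None, 3]
BFS from the root, enqueuing left then right child of each popped node:
  queue [46] -> pop 46, enqueue [22, 47], visited so far: [46]
  queue [22, 47] -> pop 22, enqueue [12, 33], visited so far: [46, 22]
  queue [47, 12, 33] -> pop 47, enqueue [none], visited so far: [46, 22, 47]
  queue [12, 33] -> pop 12, enqueue [7, 16], visited so far: [46, 22, 47, 12]
  queue [33, 7, 16] -> pop 33, enqueue [28], visited so far: [46, 22, 47, 12, 33]
  queue [7, 16, 28] -> pop 7, enqueue [3], visited so far: [46, 22, 47, 12, 33, 7]
  queue [16, 28, 3] -> pop 16, enqueue [none], visited so far: [46, 22, 47, 12, 33, 7, 16]
  queue [28, 3] -> pop 28, enqueue [none], visited so far: [46, 22, 47, 12, 33, 7, 16, 28]
  queue [3] -> pop 3, enqueue [none], visited so far: [46, 22, 47, 12, 33, 7, 16, 28, 3]
Result: [46, 22, 47, 12, 33, 7, 16, 28, 3]


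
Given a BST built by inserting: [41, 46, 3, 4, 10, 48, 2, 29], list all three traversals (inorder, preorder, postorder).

Tree insertion order: [41, 46, 3, 4, 10, 48, 2, 29]
Tree (level-order array): [41, 3, 46, 2, 4, None, 48, None, None, None, 10, None, None, None, 29]
Inorder (L, root, R): [2, 3, 4, 10, 29, 41, 46, 48]
Preorder (root, L, R): [41, 3, 2, 4, 10, 29, 46, 48]
Postorder (L, R, root): [2, 29, 10, 4, 3, 48, 46, 41]


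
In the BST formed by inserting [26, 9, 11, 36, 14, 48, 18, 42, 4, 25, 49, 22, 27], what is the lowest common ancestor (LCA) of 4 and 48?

Tree insertion order: [26, 9, 11, 36, 14, 48, 18, 42, 4, 25, 49, 22, 27]
Tree (level-order array): [26, 9, 36, 4, 11, 27, 48, None, None, None, 14, None, None, 42, 49, None, 18, None, None, None, None, None, 25, 22]
In a BST, the LCA of p=4, q=48 is the first node v on the
root-to-leaf path with p <= v <= q (go left if both < v, right if both > v).
Walk from root:
  at 26: 4 <= 26 <= 48, this is the LCA
LCA = 26


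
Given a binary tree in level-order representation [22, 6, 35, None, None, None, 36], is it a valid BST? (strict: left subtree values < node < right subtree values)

Level-order array: [22, 6, 35, None, None, None, 36]
Validate using subtree bounds (lo, hi): at each node, require lo < value < hi,
then recurse left with hi=value and right with lo=value.
Preorder trace (stopping at first violation):
  at node 22 with bounds (-inf, +inf): OK
  at node 6 with bounds (-inf, 22): OK
  at node 35 with bounds (22, +inf): OK
  at node 36 with bounds (35, +inf): OK
No violation found at any node.
Result: Valid BST


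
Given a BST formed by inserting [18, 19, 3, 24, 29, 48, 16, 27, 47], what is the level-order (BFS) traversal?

Tree insertion order: [18, 19, 3, 24, 29, 48, 16, 27, 47]
Tree (level-order array): [18, 3, 19, None, 16, None, 24, None, None, None, 29, 27, 48, None, None, 47]
BFS from the root, enqueuing left then right child of each popped node:
  queue [18] -> pop 18, enqueue [3, 19], visited so far: [18]
  queue [3, 19] -> pop 3, enqueue [16], visited so far: [18, 3]
  queue [19, 16] -> pop 19, enqueue [24], visited so far: [18, 3, 19]
  queue [16, 24] -> pop 16, enqueue [none], visited so far: [18, 3, 19, 16]
  queue [24] -> pop 24, enqueue [29], visited so far: [18, 3, 19, 16, 24]
  queue [29] -> pop 29, enqueue [27, 48], visited so far: [18, 3, 19, 16, 24, 29]
  queue [27, 48] -> pop 27, enqueue [none], visited so far: [18, 3, 19, 16, 24, 29, 27]
  queue [48] -> pop 48, enqueue [47], visited so far: [18, 3, 19, 16, 24, 29, 27, 48]
  queue [47] -> pop 47, enqueue [none], visited so far: [18, 3, 19, 16, 24, 29, 27, 48, 47]
Result: [18, 3, 19, 16, 24, 29, 27, 48, 47]


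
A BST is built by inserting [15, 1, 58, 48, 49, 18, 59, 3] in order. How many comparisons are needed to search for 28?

Search path for 28: 15 -> 58 -> 48 -> 18
Found: False
Comparisons: 4


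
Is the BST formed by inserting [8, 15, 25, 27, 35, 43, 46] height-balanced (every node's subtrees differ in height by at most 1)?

Tree (level-order array): [8, None, 15, None, 25, None, 27, None, 35, None, 43, None, 46]
Definition: a tree is height-balanced if, at every node, |h(left) - h(right)| <= 1 (empty subtree has height -1).
Bottom-up per-node check:
  node 46: h_left=-1, h_right=-1, diff=0 [OK], height=0
  node 43: h_left=-1, h_right=0, diff=1 [OK], height=1
  node 35: h_left=-1, h_right=1, diff=2 [FAIL (|-1-1|=2 > 1)], height=2
  node 27: h_left=-1, h_right=2, diff=3 [FAIL (|-1-2|=3 > 1)], height=3
  node 25: h_left=-1, h_right=3, diff=4 [FAIL (|-1-3|=4 > 1)], height=4
  node 15: h_left=-1, h_right=4, diff=5 [FAIL (|-1-4|=5 > 1)], height=5
  node 8: h_left=-1, h_right=5, diff=6 [FAIL (|-1-5|=6 > 1)], height=6
Node 35 violates the condition: |-1 - 1| = 2 > 1.
Result: Not balanced


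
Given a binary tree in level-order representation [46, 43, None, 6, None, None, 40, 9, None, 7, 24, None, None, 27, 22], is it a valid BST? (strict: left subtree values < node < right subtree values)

Level-order array: [46, 43, None, 6, None, None, 40, 9, None, 7, 24, None, None, 27, 22]
Validate using subtree bounds (lo, hi): at each node, require lo < value < hi,
then recurse left with hi=value and right with lo=value.
Preorder trace (stopping at first violation):
  at node 46 with bounds (-inf, +inf): OK
  at node 43 with bounds (-inf, 46): OK
  at node 6 with bounds (-inf, 43): OK
  at node 40 with bounds (6, 43): OK
  at node 9 with bounds (6, 40): OK
  at node 7 with bounds (6, 9): OK
  at node 24 with bounds (9, 40): OK
  at node 27 with bounds (9, 24): VIOLATION
Node 27 violates its bound: not (9 < 27 < 24).
Result: Not a valid BST


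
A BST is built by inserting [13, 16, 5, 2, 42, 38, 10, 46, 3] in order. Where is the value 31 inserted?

Starting tree (level order): [13, 5, 16, 2, 10, None, 42, None, 3, None, None, 38, 46]
Insertion path: 13 -> 16 -> 42 -> 38
Result: insert 31 as left child of 38
Final tree (level order): [13, 5, 16, 2, 10, None, 42, None, 3, None, None, 38, 46, None, None, 31]


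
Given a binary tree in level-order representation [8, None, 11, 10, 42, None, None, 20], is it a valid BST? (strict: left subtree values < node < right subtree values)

Level-order array: [8, None, 11, 10, 42, None, None, 20]
Validate using subtree bounds (lo, hi): at each node, require lo < value < hi,
then recurse left with hi=value and right with lo=value.
Preorder trace (stopping at first violation):
  at node 8 with bounds (-inf, +inf): OK
  at node 11 with bounds (8, +inf): OK
  at node 10 with bounds (8, 11): OK
  at node 42 with bounds (11, +inf): OK
  at node 20 with bounds (11, 42): OK
No violation found at any node.
Result: Valid BST


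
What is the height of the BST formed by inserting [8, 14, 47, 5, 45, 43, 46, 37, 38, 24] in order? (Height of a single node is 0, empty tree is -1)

Insertion order: [8, 14, 47, 5, 45, 43, 46, 37, 38, 24]
Tree (level-order array): [8, 5, 14, None, None, None, 47, 45, None, 43, 46, 37, None, None, None, 24, 38]
Compute height bottom-up (empty subtree = -1):
  height(5) = 1 + max(-1, -1) = 0
  height(24) = 1 + max(-1, -1) = 0
  height(38) = 1 + max(-1, -1) = 0
  height(37) = 1 + max(0, 0) = 1
  height(43) = 1 + max(1, -1) = 2
  height(46) = 1 + max(-1, -1) = 0
  height(45) = 1 + max(2, 0) = 3
  height(47) = 1 + max(3, -1) = 4
  height(14) = 1 + max(-1, 4) = 5
  height(8) = 1 + max(0, 5) = 6
Height = 6


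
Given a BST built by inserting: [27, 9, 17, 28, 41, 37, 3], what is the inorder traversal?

Tree insertion order: [27, 9, 17, 28, 41, 37, 3]
Tree (level-order array): [27, 9, 28, 3, 17, None, 41, None, None, None, None, 37]
Inorder traversal: [3, 9, 17, 27, 28, 37, 41]


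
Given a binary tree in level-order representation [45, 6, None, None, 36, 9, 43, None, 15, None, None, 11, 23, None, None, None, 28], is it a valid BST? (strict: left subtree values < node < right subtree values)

Level-order array: [45, 6, None, None, 36, 9, 43, None, 15, None, None, 11, 23, None, None, None, 28]
Validate using subtree bounds (lo, hi): at each node, require lo < value < hi,
then recurse left with hi=value and right with lo=value.
Preorder trace (stopping at first violation):
  at node 45 with bounds (-inf, +inf): OK
  at node 6 with bounds (-inf, 45): OK
  at node 36 with bounds (6, 45): OK
  at node 9 with bounds (6, 36): OK
  at node 15 with bounds (9, 36): OK
  at node 11 with bounds (9, 15): OK
  at node 23 with bounds (15, 36): OK
  at node 28 with bounds (23, 36): OK
  at node 43 with bounds (36, 45): OK
No violation found at any node.
Result: Valid BST


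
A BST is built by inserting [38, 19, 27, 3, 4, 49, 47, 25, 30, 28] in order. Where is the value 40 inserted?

Starting tree (level order): [38, 19, 49, 3, 27, 47, None, None, 4, 25, 30, None, None, None, None, None, None, 28]
Insertion path: 38 -> 49 -> 47
Result: insert 40 as left child of 47
Final tree (level order): [38, 19, 49, 3, 27, 47, None, None, 4, 25, 30, 40, None, None, None, None, None, 28]


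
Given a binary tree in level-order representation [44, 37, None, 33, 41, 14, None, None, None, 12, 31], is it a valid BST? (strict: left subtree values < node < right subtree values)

Level-order array: [44, 37, None, 33, 41, 14, None, None, None, 12, 31]
Validate using subtree bounds (lo, hi): at each node, require lo < value < hi,
then recurse left with hi=value and right with lo=value.
Preorder trace (stopping at first violation):
  at node 44 with bounds (-inf, +inf): OK
  at node 37 with bounds (-inf, 44): OK
  at node 33 with bounds (-inf, 37): OK
  at node 14 with bounds (-inf, 33): OK
  at node 12 with bounds (-inf, 14): OK
  at node 31 with bounds (14, 33): OK
  at node 41 with bounds (37, 44): OK
No violation found at any node.
Result: Valid BST


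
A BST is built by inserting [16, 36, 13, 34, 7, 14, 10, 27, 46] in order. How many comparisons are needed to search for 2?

Search path for 2: 16 -> 13 -> 7
Found: False
Comparisons: 3


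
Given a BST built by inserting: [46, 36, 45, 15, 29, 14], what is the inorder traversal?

Tree insertion order: [46, 36, 45, 15, 29, 14]
Tree (level-order array): [46, 36, None, 15, 45, 14, 29]
Inorder traversal: [14, 15, 29, 36, 45, 46]


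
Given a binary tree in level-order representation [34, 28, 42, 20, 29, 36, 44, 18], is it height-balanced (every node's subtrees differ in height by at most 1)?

Tree (level-order array): [34, 28, 42, 20, 29, 36, 44, 18]
Definition: a tree is height-balanced if, at every node, |h(left) - h(right)| <= 1 (empty subtree has height -1).
Bottom-up per-node check:
  node 18: h_left=-1, h_right=-1, diff=0 [OK], height=0
  node 20: h_left=0, h_right=-1, diff=1 [OK], height=1
  node 29: h_left=-1, h_right=-1, diff=0 [OK], height=0
  node 28: h_left=1, h_right=0, diff=1 [OK], height=2
  node 36: h_left=-1, h_right=-1, diff=0 [OK], height=0
  node 44: h_left=-1, h_right=-1, diff=0 [OK], height=0
  node 42: h_left=0, h_right=0, diff=0 [OK], height=1
  node 34: h_left=2, h_right=1, diff=1 [OK], height=3
All nodes satisfy the balance condition.
Result: Balanced


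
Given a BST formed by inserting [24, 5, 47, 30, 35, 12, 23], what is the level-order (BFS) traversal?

Tree insertion order: [24, 5, 47, 30, 35, 12, 23]
Tree (level-order array): [24, 5, 47, None, 12, 30, None, None, 23, None, 35]
BFS from the root, enqueuing left then right child of each popped node:
  queue [24] -> pop 24, enqueue [5, 47], visited so far: [24]
  queue [5, 47] -> pop 5, enqueue [12], visited so far: [24, 5]
  queue [47, 12] -> pop 47, enqueue [30], visited so far: [24, 5, 47]
  queue [12, 30] -> pop 12, enqueue [23], visited so far: [24, 5, 47, 12]
  queue [30, 23] -> pop 30, enqueue [35], visited so far: [24, 5, 47, 12, 30]
  queue [23, 35] -> pop 23, enqueue [none], visited so far: [24, 5, 47, 12, 30, 23]
  queue [35] -> pop 35, enqueue [none], visited so far: [24, 5, 47, 12, 30, 23, 35]
Result: [24, 5, 47, 12, 30, 23, 35]


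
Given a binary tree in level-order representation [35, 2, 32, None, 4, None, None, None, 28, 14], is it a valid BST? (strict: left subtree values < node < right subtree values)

Level-order array: [35, 2, 32, None, 4, None, None, None, 28, 14]
Validate using subtree bounds (lo, hi): at each node, require lo < value < hi,
then recurse left with hi=value and right with lo=value.
Preorder trace (stopping at first violation):
  at node 35 with bounds (-inf, +inf): OK
  at node 2 with bounds (-inf, 35): OK
  at node 4 with bounds (2, 35): OK
  at node 28 with bounds (4, 35): OK
  at node 14 with bounds (4, 28): OK
  at node 32 with bounds (35, +inf): VIOLATION
Node 32 violates its bound: not (35 < 32 < +inf).
Result: Not a valid BST


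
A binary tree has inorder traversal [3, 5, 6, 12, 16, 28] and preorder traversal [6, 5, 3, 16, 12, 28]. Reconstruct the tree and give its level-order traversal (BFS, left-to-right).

Inorder:  [3, 5, 6, 12, 16, 28]
Preorder: [6, 5, 3, 16, 12, 28]
Algorithm: preorder visits root first, so consume preorder in order;
for each root, split the current inorder slice at that value into
left-subtree inorder and right-subtree inorder, then recurse.
Recursive splits:
  root=6; inorder splits into left=[3, 5], right=[12, 16, 28]
  root=5; inorder splits into left=[3], right=[]
  root=3; inorder splits into left=[], right=[]
  root=16; inorder splits into left=[12], right=[28]
  root=12; inorder splits into left=[], right=[]
  root=28; inorder splits into left=[], right=[]
Reconstructed level-order: [6, 5, 16, 3, 12, 28]


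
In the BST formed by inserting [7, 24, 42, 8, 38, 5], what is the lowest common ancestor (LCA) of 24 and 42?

Tree insertion order: [7, 24, 42, 8, 38, 5]
Tree (level-order array): [7, 5, 24, None, None, 8, 42, None, None, 38]
In a BST, the LCA of p=24, q=42 is the first node v on the
root-to-leaf path with p <= v <= q (go left if both < v, right if both > v).
Walk from root:
  at 7: both 24 and 42 > 7, go right
  at 24: 24 <= 24 <= 42, this is the LCA
LCA = 24


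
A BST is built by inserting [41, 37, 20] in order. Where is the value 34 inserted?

Starting tree (level order): [41, 37, None, 20]
Insertion path: 41 -> 37 -> 20
Result: insert 34 as right child of 20
Final tree (level order): [41, 37, None, 20, None, None, 34]


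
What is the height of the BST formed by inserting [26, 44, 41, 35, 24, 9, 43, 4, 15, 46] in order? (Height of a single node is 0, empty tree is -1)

Insertion order: [26, 44, 41, 35, 24, 9, 43, 4, 15, 46]
Tree (level-order array): [26, 24, 44, 9, None, 41, 46, 4, 15, 35, 43]
Compute height bottom-up (empty subtree = -1):
  height(4) = 1 + max(-1, -1) = 0
  height(15) = 1 + max(-1, -1) = 0
  height(9) = 1 + max(0, 0) = 1
  height(24) = 1 + max(1, -1) = 2
  height(35) = 1 + max(-1, -1) = 0
  height(43) = 1 + max(-1, -1) = 0
  height(41) = 1 + max(0, 0) = 1
  height(46) = 1 + max(-1, -1) = 0
  height(44) = 1 + max(1, 0) = 2
  height(26) = 1 + max(2, 2) = 3
Height = 3


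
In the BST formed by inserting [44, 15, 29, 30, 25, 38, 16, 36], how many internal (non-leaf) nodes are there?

Tree built from: [44, 15, 29, 30, 25, 38, 16, 36]
Tree (level-order array): [44, 15, None, None, 29, 25, 30, 16, None, None, 38, None, None, 36]
Rule: An internal node has at least one child.
Per-node child counts:
  node 44: 1 child(ren)
  node 15: 1 child(ren)
  node 29: 2 child(ren)
  node 25: 1 child(ren)
  node 16: 0 child(ren)
  node 30: 1 child(ren)
  node 38: 1 child(ren)
  node 36: 0 child(ren)
Matching nodes: [44, 15, 29, 25, 30, 38]
Count of internal (non-leaf) nodes: 6


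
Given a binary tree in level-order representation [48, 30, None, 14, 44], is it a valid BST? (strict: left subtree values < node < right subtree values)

Level-order array: [48, 30, None, 14, 44]
Validate using subtree bounds (lo, hi): at each node, require lo < value < hi,
then recurse left with hi=value and right with lo=value.
Preorder trace (stopping at first violation):
  at node 48 with bounds (-inf, +inf): OK
  at node 30 with bounds (-inf, 48): OK
  at node 14 with bounds (-inf, 30): OK
  at node 44 with bounds (30, 48): OK
No violation found at any node.
Result: Valid BST


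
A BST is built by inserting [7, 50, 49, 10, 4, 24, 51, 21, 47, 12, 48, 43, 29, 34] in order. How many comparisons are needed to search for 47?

Search path for 47: 7 -> 50 -> 49 -> 10 -> 24 -> 47
Found: True
Comparisons: 6


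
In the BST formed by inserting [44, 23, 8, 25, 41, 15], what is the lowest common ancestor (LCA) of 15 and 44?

Tree insertion order: [44, 23, 8, 25, 41, 15]
Tree (level-order array): [44, 23, None, 8, 25, None, 15, None, 41]
In a BST, the LCA of p=15, q=44 is the first node v on the
root-to-leaf path with p <= v <= q (go left if both < v, right if both > v).
Walk from root:
  at 44: 15 <= 44 <= 44, this is the LCA
LCA = 44


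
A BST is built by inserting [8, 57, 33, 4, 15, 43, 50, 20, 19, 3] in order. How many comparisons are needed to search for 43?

Search path for 43: 8 -> 57 -> 33 -> 43
Found: True
Comparisons: 4


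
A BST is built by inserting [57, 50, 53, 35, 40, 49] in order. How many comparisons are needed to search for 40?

Search path for 40: 57 -> 50 -> 35 -> 40
Found: True
Comparisons: 4


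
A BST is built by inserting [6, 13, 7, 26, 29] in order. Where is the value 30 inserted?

Starting tree (level order): [6, None, 13, 7, 26, None, None, None, 29]
Insertion path: 6 -> 13 -> 26 -> 29
Result: insert 30 as right child of 29
Final tree (level order): [6, None, 13, 7, 26, None, None, None, 29, None, 30]


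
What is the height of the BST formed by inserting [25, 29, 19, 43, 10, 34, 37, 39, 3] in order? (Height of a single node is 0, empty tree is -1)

Insertion order: [25, 29, 19, 43, 10, 34, 37, 39, 3]
Tree (level-order array): [25, 19, 29, 10, None, None, 43, 3, None, 34, None, None, None, None, 37, None, 39]
Compute height bottom-up (empty subtree = -1):
  height(3) = 1 + max(-1, -1) = 0
  height(10) = 1 + max(0, -1) = 1
  height(19) = 1 + max(1, -1) = 2
  height(39) = 1 + max(-1, -1) = 0
  height(37) = 1 + max(-1, 0) = 1
  height(34) = 1 + max(-1, 1) = 2
  height(43) = 1 + max(2, -1) = 3
  height(29) = 1 + max(-1, 3) = 4
  height(25) = 1 + max(2, 4) = 5
Height = 5


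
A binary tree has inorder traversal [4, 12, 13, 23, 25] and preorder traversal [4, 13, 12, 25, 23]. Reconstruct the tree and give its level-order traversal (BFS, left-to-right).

Inorder:  [4, 12, 13, 23, 25]
Preorder: [4, 13, 12, 25, 23]
Algorithm: preorder visits root first, so consume preorder in order;
for each root, split the current inorder slice at that value into
left-subtree inorder and right-subtree inorder, then recurse.
Recursive splits:
  root=4; inorder splits into left=[], right=[12, 13, 23, 25]
  root=13; inorder splits into left=[12], right=[23, 25]
  root=12; inorder splits into left=[], right=[]
  root=25; inorder splits into left=[23], right=[]
  root=23; inorder splits into left=[], right=[]
Reconstructed level-order: [4, 13, 12, 25, 23]


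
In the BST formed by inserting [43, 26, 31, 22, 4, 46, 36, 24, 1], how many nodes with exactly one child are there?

Tree built from: [43, 26, 31, 22, 4, 46, 36, 24, 1]
Tree (level-order array): [43, 26, 46, 22, 31, None, None, 4, 24, None, 36, 1]
Rule: These are nodes with exactly 1 non-null child.
Per-node child counts:
  node 43: 2 child(ren)
  node 26: 2 child(ren)
  node 22: 2 child(ren)
  node 4: 1 child(ren)
  node 1: 0 child(ren)
  node 24: 0 child(ren)
  node 31: 1 child(ren)
  node 36: 0 child(ren)
  node 46: 0 child(ren)
Matching nodes: [4, 31]
Count of nodes with exactly one child: 2


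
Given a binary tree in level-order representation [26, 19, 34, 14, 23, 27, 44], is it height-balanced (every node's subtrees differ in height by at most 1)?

Tree (level-order array): [26, 19, 34, 14, 23, 27, 44]
Definition: a tree is height-balanced if, at every node, |h(left) - h(right)| <= 1 (empty subtree has height -1).
Bottom-up per-node check:
  node 14: h_left=-1, h_right=-1, diff=0 [OK], height=0
  node 23: h_left=-1, h_right=-1, diff=0 [OK], height=0
  node 19: h_left=0, h_right=0, diff=0 [OK], height=1
  node 27: h_left=-1, h_right=-1, diff=0 [OK], height=0
  node 44: h_left=-1, h_right=-1, diff=0 [OK], height=0
  node 34: h_left=0, h_right=0, diff=0 [OK], height=1
  node 26: h_left=1, h_right=1, diff=0 [OK], height=2
All nodes satisfy the balance condition.
Result: Balanced


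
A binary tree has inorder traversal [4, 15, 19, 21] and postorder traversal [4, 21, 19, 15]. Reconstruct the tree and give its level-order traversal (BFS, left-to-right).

Inorder:   [4, 15, 19, 21]
Postorder: [4, 21, 19, 15]
Algorithm: postorder visits root last, so walk postorder right-to-left;
each value is the root of the current inorder slice — split it at that
value, recurse on the right subtree first, then the left.
Recursive splits:
  root=15; inorder splits into left=[4], right=[19, 21]
  root=19; inorder splits into left=[], right=[21]
  root=21; inorder splits into left=[], right=[]
  root=4; inorder splits into left=[], right=[]
Reconstructed level-order: [15, 4, 19, 21]


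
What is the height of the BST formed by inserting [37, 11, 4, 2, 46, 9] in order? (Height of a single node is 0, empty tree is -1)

Insertion order: [37, 11, 4, 2, 46, 9]
Tree (level-order array): [37, 11, 46, 4, None, None, None, 2, 9]
Compute height bottom-up (empty subtree = -1):
  height(2) = 1 + max(-1, -1) = 0
  height(9) = 1 + max(-1, -1) = 0
  height(4) = 1 + max(0, 0) = 1
  height(11) = 1 + max(1, -1) = 2
  height(46) = 1 + max(-1, -1) = 0
  height(37) = 1 + max(2, 0) = 3
Height = 3


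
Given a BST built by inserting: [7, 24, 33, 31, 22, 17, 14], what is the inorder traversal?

Tree insertion order: [7, 24, 33, 31, 22, 17, 14]
Tree (level-order array): [7, None, 24, 22, 33, 17, None, 31, None, 14]
Inorder traversal: [7, 14, 17, 22, 24, 31, 33]


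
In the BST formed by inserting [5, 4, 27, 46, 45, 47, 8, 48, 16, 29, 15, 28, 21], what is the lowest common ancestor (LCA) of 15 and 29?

Tree insertion order: [5, 4, 27, 46, 45, 47, 8, 48, 16, 29, 15, 28, 21]
Tree (level-order array): [5, 4, 27, None, None, 8, 46, None, 16, 45, 47, 15, 21, 29, None, None, 48, None, None, None, None, 28]
In a BST, the LCA of p=15, q=29 is the first node v on the
root-to-leaf path with p <= v <= q (go left if both < v, right if both > v).
Walk from root:
  at 5: both 15 and 29 > 5, go right
  at 27: 15 <= 27 <= 29, this is the LCA
LCA = 27


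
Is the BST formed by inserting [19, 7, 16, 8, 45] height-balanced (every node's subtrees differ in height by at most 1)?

Tree (level-order array): [19, 7, 45, None, 16, None, None, 8]
Definition: a tree is height-balanced if, at every node, |h(left) - h(right)| <= 1 (empty subtree has height -1).
Bottom-up per-node check:
  node 8: h_left=-1, h_right=-1, diff=0 [OK], height=0
  node 16: h_left=0, h_right=-1, diff=1 [OK], height=1
  node 7: h_left=-1, h_right=1, diff=2 [FAIL (|-1-1|=2 > 1)], height=2
  node 45: h_left=-1, h_right=-1, diff=0 [OK], height=0
  node 19: h_left=2, h_right=0, diff=2 [FAIL (|2-0|=2 > 1)], height=3
Node 7 violates the condition: |-1 - 1| = 2 > 1.
Result: Not balanced


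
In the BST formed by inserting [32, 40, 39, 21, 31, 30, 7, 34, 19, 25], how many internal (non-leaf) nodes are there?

Tree built from: [32, 40, 39, 21, 31, 30, 7, 34, 19, 25]
Tree (level-order array): [32, 21, 40, 7, 31, 39, None, None, 19, 30, None, 34, None, None, None, 25]
Rule: An internal node has at least one child.
Per-node child counts:
  node 32: 2 child(ren)
  node 21: 2 child(ren)
  node 7: 1 child(ren)
  node 19: 0 child(ren)
  node 31: 1 child(ren)
  node 30: 1 child(ren)
  node 25: 0 child(ren)
  node 40: 1 child(ren)
  node 39: 1 child(ren)
  node 34: 0 child(ren)
Matching nodes: [32, 21, 7, 31, 30, 40, 39]
Count of internal (non-leaf) nodes: 7


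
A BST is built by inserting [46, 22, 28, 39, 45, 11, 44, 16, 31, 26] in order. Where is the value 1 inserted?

Starting tree (level order): [46, 22, None, 11, 28, None, 16, 26, 39, None, None, None, None, 31, 45, None, None, 44]
Insertion path: 46 -> 22 -> 11
Result: insert 1 as left child of 11
Final tree (level order): [46, 22, None, 11, 28, 1, 16, 26, 39, None, None, None, None, None, None, 31, 45, None, None, 44]


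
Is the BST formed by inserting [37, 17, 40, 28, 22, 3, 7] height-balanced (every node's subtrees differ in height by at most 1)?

Tree (level-order array): [37, 17, 40, 3, 28, None, None, None, 7, 22]
Definition: a tree is height-balanced if, at every node, |h(left) - h(right)| <= 1 (empty subtree has height -1).
Bottom-up per-node check:
  node 7: h_left=-1, h_right=-1, diff=0 [OK], height=0
  node 3: h_left=-1, h_right=0, diff=1 [OK], height=1
  node 22: h_left=-1, h_right=-1, diff=0 [OK], height=0
  node 28: h_left=0, h_right=-1, diff=1 [OK], height=1
  node 17: h_left=1, h_right=1, diff=0 [OK], height=2
  node 40: h_left=-1, h_right=-1, diff=0 [OK], height=0
  node 37: h_left=2, h_right=0, diff=2 [FAIL (|2-0|=2 > 1)], height=3
Node 37 violates the condition: |2 - 0| = 2 > 1.
Result: Not balanced


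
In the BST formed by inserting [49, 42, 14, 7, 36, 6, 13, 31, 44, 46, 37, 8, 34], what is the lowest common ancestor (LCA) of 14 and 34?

Tree insertion order: [49, 42, 14, 7, 36, 6, 13, 31, 44, 46, 37, 8, 34]
Tree (level-order array): [49, 42, None, 14, 44, 7, 36, None, 46, 6, 13, 31, 37, None, None, None, None, 8, None, None, 34]
In a BST, the LCA of p=14, q=34 is the first node v on the
root-to-leaf path with p <= v <= q (go left if both < v, right if both > v).
Walk from root:
  at 49: both 14 and 34 < 49, go left
  at 42: both 14 and 34 < 42, go left
  at 14: 14 <= 14 <= 34, this is the LCA
LCA = 14


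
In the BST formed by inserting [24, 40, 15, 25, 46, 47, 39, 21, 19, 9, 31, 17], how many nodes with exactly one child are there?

Tree built from: [24, 40, 15, 25, 46, 47, 39, 21, 19, 9, 31, 17]
Tree (level-order array): [24, 15, 40, 9, 21, 25, 46, None, None, 19, None, None, 39, None, 47, 17, None, 31]
Rule: These are nodes with exactly 1 non-null child.
Per-node child counts:
  node 24: 2 child(ren)
  node 15: 2 child(ren)
  node 9: 0 child(ren)
  node 21: 1 child(ren)
  node 19: 1 child(ren)
  node 17: 0 child(ren)
  node 40: 2 child(ren)
  node 25: 1 child(ren)
  node 39: 1 child(ren)
  node 31: 0 child(ren)
  node 46: 1 child(ren)
  node 47: 0 child(ren)
Matching nodes: [21, 19, 25, 39, 46]
Count of nodes with exactly one child: 5
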